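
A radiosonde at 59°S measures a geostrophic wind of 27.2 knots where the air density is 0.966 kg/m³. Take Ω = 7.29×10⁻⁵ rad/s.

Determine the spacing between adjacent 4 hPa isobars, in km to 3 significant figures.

Coriolis parameter at 59°S:
f = 2Ω sin φ = 2 × 7.29×10⁻⁵ × sin 59° = 1.25×10⁻⁴ s⁻¹
Wind speed in SI: 27.2 knots = 14.0 m/s
Geostrophic balance rearranged: |∂P/∂n| = f ρ V_g
|∂P/∂n| = 1.25×10⁻⁴ × 0.966 × 14.0 = 1.69×10⁻³ Pa/m
Isobar spacing: Δn = ΔP/|∂P/∂n| = 400 Pa / 1.69×10⁻³ Pa/m = 236784 m ≈ 237 km

237 km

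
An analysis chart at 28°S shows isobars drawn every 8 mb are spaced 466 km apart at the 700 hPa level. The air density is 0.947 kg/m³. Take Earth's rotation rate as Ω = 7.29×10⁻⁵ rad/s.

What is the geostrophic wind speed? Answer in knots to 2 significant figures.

51 knots

Coriolis parameter at 28°S:
f = 2Ω sin φ = 2 × 7.29×10⁻⁵ × sin 28° = 6.84×10⁻⁵ s⁻¹
Pressure gradient: |∂P/∂n| = 800 Pa / 466000 m = 1.72×10⁻³ Pa/m
Geostrophic balance (pressure-gradient force = Coriolis force):
V_g = (1/(fρ)) |∂P/∂n| = 1.72×10⁻³ / (6.84×10⁻⁵ × 0.947) = 26.5 m/s
Converting: 26.5 m/s × 1.944 = 51 knots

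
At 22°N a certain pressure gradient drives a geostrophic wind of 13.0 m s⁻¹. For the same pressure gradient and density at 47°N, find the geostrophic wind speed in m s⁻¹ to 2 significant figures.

6.7 m s⁻¹

With the same pressure gradient and density, V_g ∝ 1/f ∝ 1/sin φ.
V₂ = V₁ · sin φ₁ / sin φ₂ = 13.0 × sin 22° / sin 47°
V₂ = 13.0 × 0.3746/0.7314 = 6.7 m s⁻¹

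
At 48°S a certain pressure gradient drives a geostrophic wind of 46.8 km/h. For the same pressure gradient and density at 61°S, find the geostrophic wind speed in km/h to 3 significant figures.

With the same pressure gradient and density, V_g ∝ 1/f ∝ 1/sin φ.
V₂ = V₁ · sin φ₁ / sin φ₂ = 46.8 × sin 48° / sin 61°
V₂ = 46.8 × 0.7431/0.8746 = 39.8 km/h

39.8 km/h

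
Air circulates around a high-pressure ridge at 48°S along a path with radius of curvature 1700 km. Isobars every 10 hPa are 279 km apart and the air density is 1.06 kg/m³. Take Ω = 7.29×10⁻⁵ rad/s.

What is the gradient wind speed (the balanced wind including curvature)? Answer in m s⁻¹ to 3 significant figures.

Coriolis parameter at 48°S:
f = 2Ω sin φ = 2 × 7.29×10⁻⁵ × sin 48° = 1.08×10⁻⁴ s⁻¹
Pressure gradient: |∂P/∂n| = 1000 Pa / 279000 m = 3.58×10⁻³ Pa/m
Geostrophic speed: V_g = |∂P/∂n|/(fρ) = 3.58×10⁻³/(1.08×10⁻⁴ × 1.06) = 31.2 m/s
Around a high, pressure-gradient force acts outward with centrifugal, so Coriolis balances both:
fV = (1/ρ)|∂P/∂n| + V²/R  →  V² − fR·V + fR·V_g = 0
With fR = 1.08×10⁻⁴ × 1700×10³ m = 184 m/s:
V = [fR − √((fR)² − 4 fR V_g)]/2 = [184 − √(184² − 4×184×31.2)]/2 = 39.8 m/s
Supergeostrophic (V > V_g = 31.2 m/s), as expected around a high.

39.8 m s⁻¹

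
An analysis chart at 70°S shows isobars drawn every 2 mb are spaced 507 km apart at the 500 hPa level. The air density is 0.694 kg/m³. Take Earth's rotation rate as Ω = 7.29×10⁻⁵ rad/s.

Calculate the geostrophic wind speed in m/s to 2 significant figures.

Coriolis parameter at 70°S:
f = 2Ω sin φ = 2 × 7.29×10⁻⁵ × sin 70° = 1.37×10⁻⁴ s⁻¹
Pressure gradient: |∂P/∂n| = 200 Pa / 507000 m = 3.94×10⁻⁴ Pa/m
Geostrophic balance (pressure-gradient force = Coriolis force):
V_g = (1/(fρ)) |∂P/∂n| = 3.94×10⁻⁴ / (1.37×10⁻⁴ × 0.694) = 4.15 m/s

4.1 m/s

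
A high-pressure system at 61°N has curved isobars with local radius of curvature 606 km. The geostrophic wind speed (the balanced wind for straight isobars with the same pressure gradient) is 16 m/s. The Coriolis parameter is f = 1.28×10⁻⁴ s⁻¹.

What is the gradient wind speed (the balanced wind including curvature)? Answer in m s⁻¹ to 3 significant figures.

Around a high, pressure-gradient force acts outward with centrifugal, so Coriolis balances both:
fV = (1/ρ)|∂P/∂n| + V²/R  →  V² − fR·V + fR·V_g = 0
With fR = 1.28×10⁻⁴ × 606×10³ m = 77.6 m/s:
V = [fR − √((fR)² − 4 fR V_g)]/2 = [77.6 − √(77.6² − 4×77.6×16)]/2 = 22.6 m/s
Supergeostrophic (V > V_g = 16 m/s), as expected around a high.

22.6 m s⁻¹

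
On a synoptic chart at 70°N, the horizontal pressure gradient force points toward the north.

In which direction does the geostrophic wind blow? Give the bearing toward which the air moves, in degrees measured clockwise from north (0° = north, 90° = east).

The pressure-gradient force points toward the north (bearing 000°).
Geostrophic balance: in the Northern Hemisphere the Coriolis force deflects motion to the right, so the geostrophic wind blows 90° to the right of the pressure-gradient force (low pressure on the left).
Rotating 000° by 90° clockwise gives 090° — the wind blows toward the east.

090°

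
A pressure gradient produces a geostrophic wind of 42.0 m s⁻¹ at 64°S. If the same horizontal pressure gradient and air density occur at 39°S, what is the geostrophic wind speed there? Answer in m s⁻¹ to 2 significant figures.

With the same pressure gradient and density, V_g ∝ 1/f ∝ 1/sin φ.
V₂ = V₁ · sin φ₁ / sin φ₂ = 42.0 × sin 64° / sin 39°
V₂ = 42.0 × 0.8988/0.6293 = 60 m s⁻¹

60 m s⁻¹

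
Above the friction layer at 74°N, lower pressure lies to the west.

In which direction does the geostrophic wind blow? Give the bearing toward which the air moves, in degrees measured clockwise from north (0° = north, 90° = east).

000°

The pressure-gradient force points toward the west (bearing 270°).
Geostrophic balance: in the Northern Hemisphere the Coriolis force deflects motion to the right, so the geostrophic wind blows 90° to the right of the pressure-gradient force (low pressure on the left).
Rotating 270° by 90° clockwise gives 000° — the wind blows toward the north.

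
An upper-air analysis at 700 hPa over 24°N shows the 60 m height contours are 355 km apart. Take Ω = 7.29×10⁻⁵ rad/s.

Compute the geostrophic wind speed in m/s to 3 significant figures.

Coriolis parameter at 24°N:
f = 2Ω sin φ = 2 × 7.29×10⁻⁵ × sin 24° = 5.93×10⁻⁵ s⁻¹
Height gradient: |∂Z/∂n| = 60 m / 355000 m = 1.69×10⁻⁴
On a pressure surface, geostrophic balance gives V_g = (g/f)|∂Z/∂n|:
V_g = 9.81 × 1.69×10⁻⁴ / 5.93×10⁻⁵ = 28.0 m/s

28.0 m/s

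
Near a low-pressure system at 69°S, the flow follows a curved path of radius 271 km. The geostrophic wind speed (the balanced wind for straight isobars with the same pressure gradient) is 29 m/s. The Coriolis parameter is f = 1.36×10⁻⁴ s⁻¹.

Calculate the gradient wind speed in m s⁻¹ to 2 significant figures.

Around a low, centrifugal force acts outward with Coriolis, so pressure-gradient force balances both:
(1/ρ)|∂P/∂n| = fV + V²/R  →  V² + fR·V − fR·V_g = 0
With fR = 1.36×10⁻⁴ × 271×10³ m = 36.9 m/s:
V = [−fR + √((fR)² + 4 fR V_g)]/2 = [−36.9 + √(36.9² + 4×36.9×29)]/2 = 19.1 m/s
Subgeostrophic (V < V_g = 29 m/s), as expected around a low.

19 m s⁻¹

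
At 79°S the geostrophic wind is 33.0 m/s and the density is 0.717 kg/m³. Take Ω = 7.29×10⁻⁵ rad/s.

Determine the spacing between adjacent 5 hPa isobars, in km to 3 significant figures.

148 km

Coriolis parameter at 79°S:
f = 2Ω sin φ = 2 × 7.29×10⁻⁵ × sin 79° = 1.43×10⁻⁴ s⁻¹
Geostrophic balance rearranged: |∂P/∂n| = f ρ V_g
|∂P/∂n| = 1.43×10⁻⁴ × 0.717 × 33.0 = 3.39×10⁻³ Pa/m
Isobar spacing: Δn = ΔP/|∂P/∂n| = 500 Pa / 3.39×10⁻³ Pa/m = 147650 m ≈ 148 km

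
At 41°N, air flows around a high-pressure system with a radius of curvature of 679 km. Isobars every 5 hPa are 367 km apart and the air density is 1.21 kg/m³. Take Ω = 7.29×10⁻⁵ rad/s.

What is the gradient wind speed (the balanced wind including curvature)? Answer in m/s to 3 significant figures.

Coriolis parameter at 41°N:
f = 2Ω sin φ = 2 × 7.29×10⁻⁵ × sin 41° = 9.57×10⁻⁵ s⁻¹
Pressure gradient: |∂P/∂n| = 500 Pa / 367000 m = 1.36×10⁻³ Pa/m
Geostrophic speed: V_g = |∂P/∂n|/(fρ) = 1.36×10⁻³/(9.57×10⁻⁵ × 1.21) = 11.8 m/s
Around a high, pressure-gradient force acts outward with centrifugal, so Coriolis balances both:
fV = (1/ρ)|∂P/∂n| + V²/R  →  V² − fR·V + fR·V_g = 0
With fR = 9.57×10⁻⁵ × 679×10³ m = 64.9 m/s:
V = [fR − √((fR)² − 4 fR V_g)]/2 = [64.9 − √(64.9² − 4×64.9×11.8)]/2 = 15.4 m/s
Supergeostrophic (V > V_g = 11.8 m/s), as expected around a high.

15.4 m/s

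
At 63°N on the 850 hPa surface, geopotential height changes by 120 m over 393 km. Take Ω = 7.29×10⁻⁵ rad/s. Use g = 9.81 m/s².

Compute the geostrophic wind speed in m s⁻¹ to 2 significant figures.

Coriolis parameter at 63°N:
f = 2Ω sin φ = 2 × 7.29×10⁻⁵ × sin 63° = 1.30×10⁻⁴ s⁻¹
Height gradient: |∂Z/∂n| = 120 m / 393000 m = 3.05×10⁻⁴
On a pressure surface, geostrophic balance gives V_g = (g/f)|∂Z/∂n|:
V_g = 9.81 × 3.05×10⁻⁴ / 1.30×10⁻⁴ = 23.1 m/s

23 m s⁻¹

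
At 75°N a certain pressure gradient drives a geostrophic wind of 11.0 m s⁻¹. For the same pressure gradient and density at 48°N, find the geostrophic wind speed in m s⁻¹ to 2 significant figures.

With the same pressure gradient and density, V_g ∝ 1/f ∝ 1/sin φ.
V₂ = V₁ · sin φ₁ / sin φ₂ = 11.0 × sin 75° / sin 48°
V₂ = 11.0 × 0.9659/0.7431 = 14 m s⁻¹

14 m s⁻¹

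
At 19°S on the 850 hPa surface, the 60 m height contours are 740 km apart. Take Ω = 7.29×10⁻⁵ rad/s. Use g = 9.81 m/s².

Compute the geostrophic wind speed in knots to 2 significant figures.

Coriolis parameter at 19°S:
f = 2Ω sin φ = 2 × 7.29×10⁻⁵ × sin 19° = 4.75×10⁻⁵ s⁻¹
Height gradient: |∂Z/∂n| = 60 m / 740000 m = 8.11×10⁻⁵
On a pressure surface, geostrophic balance gives V_g = (g/f)|∂Z/∂n|:
V_g = 9.81 × 8.11×10⁻⁵ / 4.75×10⁻⁵ = 16.8 m/s
Converting: 16.8 m/s × 1.944 = 33 knots

33 knots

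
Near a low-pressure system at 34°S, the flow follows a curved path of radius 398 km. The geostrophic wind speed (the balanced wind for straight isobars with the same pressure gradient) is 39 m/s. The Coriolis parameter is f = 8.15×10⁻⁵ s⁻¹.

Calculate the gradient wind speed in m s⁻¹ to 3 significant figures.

Around a low, centrifugal force acts outward with Coriolis, so pressure-gradient force balances both:
(1/ρ)|∂P/∂n| = fV + V²/R  →  V² + fR·V − fR·V_g = 0
With fR = 8.15×10⁻⁵ × 398×10³ m = 32.4 m/s:
V = [−fR + √((fR)² + 4 fR V_g)]/2 = [−32.4 + √(32.4² + 4×32.4×39)]/2 = 22.9 m/s
Subgeostrophic (V < V_g = 39 m/s), as expected around a low.

22.9 m s⁻¹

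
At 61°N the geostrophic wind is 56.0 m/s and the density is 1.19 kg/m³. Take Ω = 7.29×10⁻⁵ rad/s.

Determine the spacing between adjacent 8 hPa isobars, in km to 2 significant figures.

94 km

Coriolis parameter at 61°N:
f = 2Ω sin φ = 2 × 7.29×10⁻⁵ × sin 61° = 1.28×10⁻⁴ s⁻¹
Geostrophic balance rearranged: |∂P/∂n| = f ρ V_g
|∂P/∂n| = 1.28×10⁻⁴ × 1.19 × 56.0 = 8.50×10⁻³ Pa/m
Isobar spacing: Δn = ΔP/|∂P/∂n| = 800 Pa / 8.50×10⁻³ Pa/m = 94141 m ≈ 94 km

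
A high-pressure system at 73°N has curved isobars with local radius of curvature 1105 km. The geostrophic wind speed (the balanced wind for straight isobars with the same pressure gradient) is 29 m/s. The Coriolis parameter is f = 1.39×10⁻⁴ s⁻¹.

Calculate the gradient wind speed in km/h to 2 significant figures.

Around a high, pressure-gradient force acts outward with centrifugal, so Coriolis balances both:
fV = (1/ρ)|∂P/∂n| + V²/R  →  V² − fR·V + fR·V_g = 0
With fR = 1.39×10⁻⁴ × 1105×10³ m = 154 m/s:
V = [fR − √((fR)² − 4 fR V_g)]/2 = [154 − √(154² − 4×154×29)]/2 = 38.8 m/s
Supergeostrophic (V > V_g = 29 m/s), as expected around a high.
Converting: 38.8 m/s × 3.6 = 140 km/h

140 km/h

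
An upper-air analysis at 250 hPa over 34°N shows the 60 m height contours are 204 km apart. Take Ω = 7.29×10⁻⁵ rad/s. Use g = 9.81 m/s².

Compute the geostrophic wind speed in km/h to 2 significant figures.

Coriolis parameter at 34°N:
f = 2Ω sin φ = 2 × 7.29×10⁻⁵ × sin 34° = 8.15×10⁻⁵ s⁻¹
Height gradient: |∂Z/∂n| = 60 m / 204000 m = 2.94×10⁻⁴
On a pressure surface, geostrophic balance gives V_g = (g/f)|∂Z/∂n|:
V_g = 9.81 × 2.94×10⁻⁴ / 8.15×10⁻⁵ = 35.4 m/s
Converting: 35.4 m/s × 3.6 = 130 km/h

130 km/h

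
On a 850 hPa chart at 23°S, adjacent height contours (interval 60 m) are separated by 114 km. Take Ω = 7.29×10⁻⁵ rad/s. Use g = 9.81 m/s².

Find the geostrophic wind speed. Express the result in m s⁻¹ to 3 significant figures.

90.6 m s⁻¹

Coriolis parameter at 23°S:
f = 2Ω sin φ = 2 × 7.29×10⁻⁵ × sin 23° = 5.70×10⁻⁵ s⁻¹
Height gradient: |∂Z/∂n| = 60 m / 114000 m = 5.26×10⁻⁴
On a pressure surface, geostrophic balance gives V_g = (g/f)|∂Z/∂n|:
V_g = 9.81 × 5.26×10⁻⁴ / 5.70×10⁻⁵ = 90.6 m/s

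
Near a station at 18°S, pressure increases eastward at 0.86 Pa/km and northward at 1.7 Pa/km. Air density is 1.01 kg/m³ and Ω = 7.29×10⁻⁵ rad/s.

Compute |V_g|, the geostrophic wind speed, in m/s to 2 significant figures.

Coriolis parameter at 18°S:
f = 2Ω sin φ = 2 × 7.29×10⁻⁵ × sin 18° = 4.51×10⁻⁵ s⁻¹
In the Southern Hemisphere f is negative: f = −4.51×10⁻⁵ s⁻¹.
Component geostrophic relations (x east, y north):
u_g = −(1/(fρ)) ∂P/∂y,  v_g = (1/(fρ)) ∂P/∂x
u_g = −(1.7×10⁻³)/(−4.51×10⁻⁵ × 1.01) = 37.4 m/s;  v_g = (0.86×10⁻³)/(−4.51×10⁻⁵ × 1.01) = −18.9 m/s
|V_g| = √(u_g² + v_g²) = 41.9 m/s

42 m/s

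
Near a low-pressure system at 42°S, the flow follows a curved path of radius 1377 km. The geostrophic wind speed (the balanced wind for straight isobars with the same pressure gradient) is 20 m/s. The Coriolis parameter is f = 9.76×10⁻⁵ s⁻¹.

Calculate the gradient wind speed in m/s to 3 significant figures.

17.7 m/s

Around a low, centrifugal force acts outward with Coriolis, so pressure-gradient force balances both:
(1/ρ)|∂P/∂n| = fV + V²/R  →  V² + fR·V − fR·V_g = 0
With fR = 9.76×10⁻⁵ × 1377×10³ m = 134 m/s:
V = [−fR + √((fR)² + 4 fR V_g)]/2 = [−134 + √(134² + 4×134×20)]/2 = 17.7 m/s
Subgeostrophic (V < V_g = 20 m/s), as expected around a low.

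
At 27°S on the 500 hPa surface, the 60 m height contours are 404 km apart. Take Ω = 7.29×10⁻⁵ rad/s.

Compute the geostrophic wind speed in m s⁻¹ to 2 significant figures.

Coriolis parameter at 27°S:
f = 2Ω sin φ = 2 × 7.29×10⁻⁵ × sin 27° = 6.62×10⁻⁵ s⁻¹
Height gradient: |∂Z/∂n| = 60 m / 404000 m = 1.49×10⁻⁴
On a pressure surface, geostrophic balance gives V_g = (g/f)|∂Z/∂n|:
V_g = 9.81 × 1.49×10⁻⁴ / 6.62×10⁻⁵ = 22.0 m/s

22 m s⁻¹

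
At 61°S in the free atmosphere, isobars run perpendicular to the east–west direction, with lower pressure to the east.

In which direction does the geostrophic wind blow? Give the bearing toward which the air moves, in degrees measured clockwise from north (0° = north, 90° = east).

The pressure-gradient force points toward the east (bearing 090°).
Geostrophic balance: in the Southern Hemisphere the Coriolis force deflects motion to the left, so the geostrophic wind blows 90° to the left of the pressure-gradient force (low pressure on the right).
Rotating 090° by 90° counterclockwise gives 000° — the wind blows toward the north.

000°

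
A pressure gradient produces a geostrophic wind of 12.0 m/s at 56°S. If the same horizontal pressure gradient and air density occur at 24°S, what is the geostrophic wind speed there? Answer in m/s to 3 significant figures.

24.5 m/s

With the same pressure gradient and density, V_g ∝ 1/f ∝ 1/sin φ.
V₂ = V₁ · sin φ₁ / sin φ₂ = 12.0 × sin 56° / sin 24°
V₂ = 12.0 × 0.8290/0.4067 = 24.5 m/s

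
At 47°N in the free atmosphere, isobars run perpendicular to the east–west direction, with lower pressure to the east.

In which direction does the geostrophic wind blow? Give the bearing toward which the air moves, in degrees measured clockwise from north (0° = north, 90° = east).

The pressure-gradient force points toward the east (bearing 090°).
Geostrophic balance: in the Northern Hemisphere the Coriolis force deflects motion to the right, so the geostrophic wind blows 90° to the right of the pressure-gradient force (low pressure on the left).
Rotating 090° by 90° clockwise gives 180° — the wind blows toward the south.

180°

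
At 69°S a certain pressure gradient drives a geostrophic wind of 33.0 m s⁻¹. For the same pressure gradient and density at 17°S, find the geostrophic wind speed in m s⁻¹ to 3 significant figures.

With the same pressure gradient and density, V_g ∝ 1/f ∝ 1/sin φ.
V₂ = V₁ · sin φ₁ / sin φ₂ = 33.0 × sin 69° / sin 17°
V₂ = 33.0 × 0.9336/0.2924 = 105 m s⁻¹

105 m s⁻¹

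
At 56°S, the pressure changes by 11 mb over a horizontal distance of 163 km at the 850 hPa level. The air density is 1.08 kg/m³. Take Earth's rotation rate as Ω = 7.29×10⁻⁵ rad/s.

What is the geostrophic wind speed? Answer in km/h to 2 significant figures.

Coriolis parameter at 56°S:
f = 2Ω sin φ = 2 × 7.29×10⁻⁵ × sin 56° = 1.21×10⁻⁴ s⁻¹
Pressure gradient: |∂P/∂n| = 1100 Pa / 163000 m = 6.75×10⁻³ Pa/m
Geostrophic balance (pressure-gradient force = Coriolis force):
V_g = (1/(fρ)) |∂P/∂n| = 6.75×10⁻³ / (1.21×10⁻⁴ × 1.08) = 51.7 m/s
Converting: 51.7 m/s × 3.6 = 190 km/h

190 km/h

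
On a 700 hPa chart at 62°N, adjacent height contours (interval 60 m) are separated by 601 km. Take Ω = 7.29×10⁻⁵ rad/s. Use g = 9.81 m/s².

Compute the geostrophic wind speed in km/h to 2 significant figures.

27 km/h

Coriolis parameter at 62°N:
f = 2Ω sin φ = 2 × 7.29×10⁻⁵ × sin 62° = 1.29×10⁻⁴ s⁻¹
Height gradient: |∂Z/∂n| = 60 m / 601000 m = 9.98×10⁻⁵
On a pressure surface, geostrophic balance gives V_g = (g/f)|∂Z/∂n|:
V_g = 9.81 × 9.98×10⁻⁵ / 1.29×10⁻⁴ = 7.61 m/s
Converting: 7.61 m/s × 3.6 = 27 km/h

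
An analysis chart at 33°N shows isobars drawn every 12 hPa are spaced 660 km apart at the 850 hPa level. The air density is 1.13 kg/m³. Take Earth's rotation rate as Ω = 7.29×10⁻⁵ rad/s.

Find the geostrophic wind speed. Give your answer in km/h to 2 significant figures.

Coriolis parameter at 33°N:
f = 2Ω sin φ = 2 × 7.29×10⁻⁵ × sin 33° = 7.94×10⁻⁵ s⁻¹
Pressure gradient: |∂P/∂n| = 1200 Pa / 660000 m = 1.82×10⁻³ Pa/m
Geostrophic balance (pressure-gradient force = Coriolis force):
V_g = (1/(fρ)) |∂P/∂n| = 1.82×10⁻³ / (7.94×10⁻⁵ × 1.13) = 20.3 m/s
Converting: 20.3 m/s × 3.6 = 73 km/h

73 km/h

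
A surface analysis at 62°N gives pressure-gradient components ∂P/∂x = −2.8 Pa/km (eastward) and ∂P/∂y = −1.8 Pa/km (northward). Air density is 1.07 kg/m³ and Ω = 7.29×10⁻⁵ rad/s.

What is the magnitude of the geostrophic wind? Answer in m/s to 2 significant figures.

Coriolis parameter at 62°N:
f = 2Ω sin φ = 2 × 7.29×10⁻⁵ × sin 62° = 1.29×10⁻⁴ s⁻¹
Component geostrophic relations (x east, y north):
u_g = −(1/(fρ)) ∂P/∂y,  v_g = (1/(fρ)) ∂P/∂x
u_g = −(−1.8×10⁻³)/(1.29×10⁻⁴ × 1.07) = 13.1 m/s;  v_g = (−2.8×10⁻³)/(1.29×10⁻⁴ × 1.07) = −20.3 m/s
|V_g| = √(u_g² + v_g²) = 24.2 m/s

24 m/s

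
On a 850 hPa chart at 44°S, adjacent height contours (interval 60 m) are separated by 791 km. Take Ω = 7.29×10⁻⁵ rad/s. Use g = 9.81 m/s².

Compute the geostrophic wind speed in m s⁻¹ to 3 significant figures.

7.35 m s⁻¹

Coriolis parameter at 44°S:
f = 2Ω sin φ = 2 × 7.29×10⁻⁵ × sin 44° = 1.01×10⁻⁴ s⁻¹
Height gradient: |∂Z/∂n| = 60 m / 791000 m = 7.59×10⁻⁵
On a pressure surface, geostrophic balance gives V_g = (g/f)|∂Z/∂n|:
V_g = 9.81 × 7.59×10⁻⁵ / 1.01×10⁻⁴ = 7.35 m/s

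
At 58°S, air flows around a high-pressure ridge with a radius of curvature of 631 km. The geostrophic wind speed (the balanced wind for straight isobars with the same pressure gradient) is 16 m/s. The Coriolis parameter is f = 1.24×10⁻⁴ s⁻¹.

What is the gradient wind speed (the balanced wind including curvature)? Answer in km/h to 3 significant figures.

Around a high, pressure-gradient force acts outward with centrifugal, so Coriolis balances both:
fV = (1/ρ)|∂P/∂n| + V²/R  →  V² − fR·V + fR·V_g = 0
With fR = 1.24×10⁻⁴ × 631×10³ m = 78.2 m/s:
V = [fR − √((fR)² − 4 fR V_g)]/2 = [78.2 − √(78.2² − 4×78.2×16)]/2 = 22.4 m/s
Supergeostrophic (V > V_g = 16 m/s), as expected around a high.
Converting: 22.4 m/s × 3.6 = 80.7 km/h

80.7 km/h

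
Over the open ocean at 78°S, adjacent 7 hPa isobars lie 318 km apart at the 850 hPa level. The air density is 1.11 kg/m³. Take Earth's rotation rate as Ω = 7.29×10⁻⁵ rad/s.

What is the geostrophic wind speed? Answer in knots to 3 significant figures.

Coriolis parameter at 78°S:
f = 2Ω sin φ = 2 × 7.29×10⁻⁵ × sin 78° = 1.43×10⁻⁴ s⁻¹
Pressure gradient: |∂P/∂n| = 700 Pa / 318000 m = 2.20×10⁻³ Pa/m
Geostrophic balance (pressure-gradient force = Coriolis force):
V_g = (1/(fρ)) |∂P/∂n| = 2.20×10⁻³ / (1.43×10⁻⁴ × 1.11) = 13.9 m/s
Converting: 13.9 m/s × 1.944 = 27.0 knots

27.0 knots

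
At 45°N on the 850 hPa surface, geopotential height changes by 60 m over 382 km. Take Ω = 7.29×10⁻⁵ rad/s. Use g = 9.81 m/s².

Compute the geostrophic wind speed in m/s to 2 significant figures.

15 m/s

Coriolis parameter at 45°N:
f = 2Ω sin φ = 2 × 7.29×10⁻⁵ × sin 45° = 1.03×10⁻⁴ s⁻¹
Height gradient: |∂Z/∂n| = 60 m / 382000 m = 1.57×10⁻⁴
On a pressure surface, geostrophic balance gives V_g = (g/f)|∂Z/∂n|:
V_g = 9.81 × 1.57×10⁻⁴ / 1.03×10⁻⁴ = 14.9 m/s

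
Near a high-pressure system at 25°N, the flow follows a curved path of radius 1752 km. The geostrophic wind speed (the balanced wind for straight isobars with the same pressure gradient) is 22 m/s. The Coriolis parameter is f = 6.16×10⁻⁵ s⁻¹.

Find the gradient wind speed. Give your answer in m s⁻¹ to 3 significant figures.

30.8 m s⁻¹

Around a high, pressure-gradient force acts outward with centrifugal, so Coriolis balances both:
fV = (1/ρ)|∂P/∂n| + V²/R  →  V² − fR·V + fR·V_g = 0
With fR = 6.16×10⁻⁵ × 1752×10³ m = 108 m/s:
V = [fR − √((fR)² − 4 fR V_g)]/2 = [108 − √(108² − 4×108×22)]/2 = 30.8 m/s
Supergeostrophic (V > V_g = 22 m/s), as expected around a high.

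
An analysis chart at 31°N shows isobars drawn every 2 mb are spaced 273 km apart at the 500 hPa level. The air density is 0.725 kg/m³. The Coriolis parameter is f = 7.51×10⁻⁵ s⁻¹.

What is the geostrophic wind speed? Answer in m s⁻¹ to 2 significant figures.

Pressure gradient: |∂P/∂n| = 200 Pa / 273000 m = 7.33×10⁻⁴ Pa/m
Geostrophic balance (pressure-gradient force = Coriolis force):
V_g = (1/(fρ)) |∂P/∂n| = 7.33×10⁻⁴ / (7.51×10⁻⁵ × 0.725) = 13.5 m/s

13 m s⁻¹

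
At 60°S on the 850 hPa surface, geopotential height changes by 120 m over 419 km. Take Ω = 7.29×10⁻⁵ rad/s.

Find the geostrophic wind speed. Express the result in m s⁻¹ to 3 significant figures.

22.3 m s⁻¹

Coriolis parameter at 60°S:
f = 2Ω sin φ = 2 × 7.29×10⁻⁵ × sin 60° = 1.26×10⁻⁴ s⁻¹
Height gradient: |∂Z/∂n| = 120 m / 419000 m = 2.86×10⁻⁴
On a pressure surface, geostrophic balance gives V_g = (g/f)|∂Z/∂n|:
V_g = 9.81 × 2.86×10⁻⁴ / 1.26×10⁻⁴ = 22.3 m/s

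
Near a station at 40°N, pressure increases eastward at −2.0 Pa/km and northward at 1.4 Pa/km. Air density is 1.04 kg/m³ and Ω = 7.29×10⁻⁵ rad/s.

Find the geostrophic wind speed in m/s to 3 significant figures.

25.0 m/s

Coriolis parameter at 40°N:
f = 2Ω sin φ = 2 × 7.29×10⁻⁵ × sin 40° = 9.37×10⁻⁵ s⁻¹
Component geostrophic relations (x east, y north):
u_g = −(1/(fρ)) ∂P/∂y,  v_g = (1/(fρ)) ∂P/∂x
u_g = −(1.4×10⁻³)/(9.37×10⁻⁵ × 1.04) = −14.4 m/s;  v_g = (−2.0×10⁻³)/(9.37×10⁻⁵ × 1.04) = −20.5 m/s
|V_g| = √(u_g² + v_g²) = 25.0 m/s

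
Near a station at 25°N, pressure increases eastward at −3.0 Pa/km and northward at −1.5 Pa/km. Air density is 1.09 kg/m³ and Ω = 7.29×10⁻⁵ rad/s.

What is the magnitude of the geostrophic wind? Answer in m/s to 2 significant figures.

50 m/s

Coriolis parameter at 25°N:
f = 2Ω sin φ = 2 × 7.29×10⁻⁵ × sin 25° = 6.16×10⁻⁵ s⁻¹
Component geostrophic relations (x east, y north):
u_g = −(1/(fρ)) ∂P/∂y,  v_g = (1/(fρ)) ∂P/∂x
u_g = −(−1.5×10⁻³)/(6.16×10⁻⁵ × 1.09) = 22.3 m/s;  v_g = (−3.0×10⁻³)/(6.16×10⁻⁵ × 1.09) = −44.7 m/s
|V_g| = √(u_g² + v_g²) = 49.9 m/s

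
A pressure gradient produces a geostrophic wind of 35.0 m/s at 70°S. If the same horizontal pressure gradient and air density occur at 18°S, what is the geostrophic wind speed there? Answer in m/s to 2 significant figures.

110 m/s

With the same pressure gradient and density, V_g ∝ 1/f ∝ 1/sin φ.
V₂ = V₁ · sin φ₁ / sin φ₂ = 35.0 × sin 70° / sin 18°
V₂ = 35.0 × 0.9397/0.3090 = 110 m/s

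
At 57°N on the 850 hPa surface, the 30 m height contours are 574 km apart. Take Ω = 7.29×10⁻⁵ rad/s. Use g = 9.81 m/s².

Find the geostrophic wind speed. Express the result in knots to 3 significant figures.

Coriolis parameter at 57°N:
f = 2Ω sin φ = 2 × 7.29×10⁻⁵ × sin 57° = 1.22×10⁻⁴ s⁻¹
Height gradient: |∂Z/∂n| = 30 m / 574000 m = 5.23×10⁻⁵
On a pressure surface, geostrophic balance gives V_g = (g/f)|∂Z/∂n|:
V_g = 9.81 × 5.23×10⁻⁵ / 1.22×10⁻⁴ = 4.19 m/s
Converting: 4.19 m/s × 1.944 = 8.15 knots

8.15 knots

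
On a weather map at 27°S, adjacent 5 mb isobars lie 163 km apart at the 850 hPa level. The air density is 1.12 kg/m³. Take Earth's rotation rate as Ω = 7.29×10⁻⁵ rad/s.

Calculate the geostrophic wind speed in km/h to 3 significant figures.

149 km/h

Coriolis parameter at 27°S:
f = 2Ω sin φ = 2 × 7.29×10⁻⁵ × sin 27° = 6.62×10⁻⁵ s⁻¹
Pressure gradient: |∂P/∂n| = 500 Pa / 163000 m = 3.07×10⁻³ Pa/m
Geostrophic balance (pressure-gradient force = Coriolis force):
V_g = (1/(fρ)) |∂P/∂n| = 3.07×10⁻³ / (6.62×10⁻⁵ × 1.12) = 41.4 m/s
Converting: 41.4 m/s × 3.6 = 149 km/h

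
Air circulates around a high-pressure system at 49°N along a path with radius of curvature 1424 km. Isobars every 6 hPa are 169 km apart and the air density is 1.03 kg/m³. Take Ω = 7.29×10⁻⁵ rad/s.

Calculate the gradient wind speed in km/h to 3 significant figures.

Coriolis parameter at 49°N:
f = 2Ω sin φ = 2 × 7.29×10⁻⁵ × sin 49° = 1.10×10⁻⁴ s⁻¹
Pressure gradient: |∂P/∂n| = 600 Pa / 169000 m = 3.55×10⁻³ Pa/m
Geostrophic speed: V_g = |∂P/∂n|/(fρ) = 3.55×10⁻³/(1.10×10⁻⁴ × 1.03) = 31.3 m/s
Around a high, pressure-gradient force acts outward with centrifugal, so Coriolis balances both:
fV = (1/ρ)|∂P/∂n| + V²/R  →  V² − fR·V + fR·V_g = 0
With fR = 1.10×10⁻⁴ × 1424×10³ m = 157 m/s:
V = [fR − √((fR)² − 4 fR V_g)]/2 = [157 − √(157² − 4×157×31.3)]/2 = 43.3 m/s
Supergeostrophic (V > V_g = 31.3 m/s), as expected around a high.
Converting: 43.3 m/s × 3.6 = 156 km/h

156 km/h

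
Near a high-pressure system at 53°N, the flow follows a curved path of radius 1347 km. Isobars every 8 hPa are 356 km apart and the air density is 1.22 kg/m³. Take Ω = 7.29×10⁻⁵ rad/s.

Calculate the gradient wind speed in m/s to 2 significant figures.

Coriolis parameter at 53°N:
f = 2Ω sin φ = 2 × 7.29×10⁻⁵ × sin 53° = 1.16×10⁻⁴ s⁻¹
Pressure gradient: |∂P/∂n| = 800 Pa / 356000 m = 2.25×10⁻³ Pa/m
Geostrophic speed: V_g = |∂P/∂n|/(fρ) = 2.25×10⁻³/(1.16×10⁻⁴ × 1.22) = 15.8 m/s
Around a high, pressure-gradient force acts outward with centrifugal, so Coriolis balances both:
fV = (1/ρ)|∂P/∂n| + V²/R  →  V² − fR·V + fR·V_g = 0
With fR = 1.16×10⁻⁴ × 1347×10³ m = 157 m/s:
V = [fR − √((fR)² − 4 fR V_g)]/2 = [157 − √(157² − 4×157×15.8)]/2 = 17.9 m/s
Supergeostrophic (V > V_g = 15.8 m/s), as expected around a high.

18 m/s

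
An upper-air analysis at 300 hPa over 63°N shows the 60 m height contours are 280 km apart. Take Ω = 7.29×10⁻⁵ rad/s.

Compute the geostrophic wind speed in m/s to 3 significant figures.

Coriolis parameter at 63°N:
f = 2Ω sin φ = 2 × 7.29×10⁻⁵ × sin 63° = 1.30×10⁻⁴ s⁻¹
Height gradient: |∂Z/∂n| = 60 m / 280000 m = 2.14×10⁻⁴
On a pressure surface, geostrophic balance gives V_g = (g/f)|∂Z/∂n|:
V_g = 9.81 × 2.14×10⁻⁴ / 1.30×10⁻⁴ = 16.2 m/s

16.2 m/s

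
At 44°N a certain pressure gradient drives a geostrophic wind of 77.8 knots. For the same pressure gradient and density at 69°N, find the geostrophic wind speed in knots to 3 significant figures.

With the same pressure gradient and density, V_g ∝ 1/f ∝ 1/sin φ.
V₂ = V₁ · sin φ₁ / sin φ₂ = 77.8 × sin 44° / sin 69°
V₂ = 77.8 × 0.6947/0.9336 = 57.9 knots

57.9 knots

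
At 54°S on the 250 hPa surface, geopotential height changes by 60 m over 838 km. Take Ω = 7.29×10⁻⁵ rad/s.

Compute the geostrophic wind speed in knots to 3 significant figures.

Coriolis parameter at 54°S:
f = 2Ω sin φ = 2 × 7.29×10⁻⁵ × sin 54° = 1.18×10⁻⁴ s⁻¹
Height gradient: |∂Z/∂n| = 60 m / 838000 m = 7.16×10⁻⁵
On a pressure surface, geostrophic balance gives V_g = (g/f)|∂Z/∂n|:
V_g = 9.81 × 7.16×10⁻⁵ / 1.18×10⁻⁴ = 5.95 m/s
Converting: 5.95 m/s × 1.944 = 11.6 knots

11.6 knots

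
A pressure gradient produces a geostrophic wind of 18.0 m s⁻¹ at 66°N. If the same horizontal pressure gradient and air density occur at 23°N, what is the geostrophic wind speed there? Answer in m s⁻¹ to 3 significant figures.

42.1 m s⁻¹

With the same pressure gradient and density, V_g ∝ 1/f ∝ 1/sin φ.
V₂ = V₁ · sin φ₁ / sin φ₂ = 18.0 × sin 66° / sin 23°
V₂ = 18.0 × 0.9135/0.3907 = 42.1 m s⁻¹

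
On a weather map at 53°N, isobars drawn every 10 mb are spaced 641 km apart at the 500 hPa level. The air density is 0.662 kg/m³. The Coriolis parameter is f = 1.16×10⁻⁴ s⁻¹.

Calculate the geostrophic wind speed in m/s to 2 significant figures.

Pressure gradient: |∂P/∂n| = 1000 Pa / 641000 m = 1.56×10⁻³ Pa/m
Geostrophic balance (pressure-gradient force = Coriolis force):
V_g = (1/(fρ)) |∂P/∂n| = 1.56×10⁻³ / (1.16×10⁻⁴ × 0.662) = 20.3 m/s

20 m/s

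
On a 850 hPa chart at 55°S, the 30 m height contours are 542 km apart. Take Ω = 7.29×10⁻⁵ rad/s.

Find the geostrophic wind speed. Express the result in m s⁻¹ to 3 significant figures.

Coriolis parameter at 55°S:
f = 2Ω sin φ = 2 × 7.29×10⁻⁵ × sin 55° = 1.19×10⁻⁴ s⁻¹
Height gradient: |∂Z/∂n| = 30 m / 542000 m = 5.54×10⁻⁵
On a pressure surface, geostrophic balance gives V_g = (g/f)|∂Z/∂n|:
V_g = 9.81 × 5.54×10⁻⁵ / 1.19×10⁻⁴ = 4.55 m/s

4.55 m s⁻¹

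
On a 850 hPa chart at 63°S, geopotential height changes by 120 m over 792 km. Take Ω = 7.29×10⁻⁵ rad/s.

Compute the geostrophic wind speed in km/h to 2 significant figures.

41 km/h

Coriolis parameter at 63°S:
f = 2Ω sin φ = 2 × 7.29×10⁻⁵ × sin 63° = 1.30×10⁻⁴ s⁻¹
Height gradient: |∂Z/∂n| = 120 m / 792000 m = 1.52×10⁻⁴
On a pressure surface, geostrophic balance gives V_g = (g/f)|∂Z/∂n|:
V_g = 9.81 × 1.52×10⁻⁴ / 1.30×10⁻⁴ = 11.4 m/s
Converting: 11.4 m/s × 3.6 = 41 km/h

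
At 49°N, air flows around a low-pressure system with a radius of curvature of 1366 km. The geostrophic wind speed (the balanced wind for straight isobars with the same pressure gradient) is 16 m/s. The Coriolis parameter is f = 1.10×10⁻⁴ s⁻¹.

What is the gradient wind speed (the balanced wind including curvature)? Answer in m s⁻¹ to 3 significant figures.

Around a low, centrifugal force acts outward with Coriolis, so pressure-gradient force balances both:
(1/ρ)|∂P/∂n| = fV + V²/R  →  V² + fR·V − fR·V_g = 0
With fR = 1.10×10⁻⁴ × 1366×10³ m = 150 m/s:
V = [−fR + √((fR)² + 4 fR V_g)]/2 = [−150 + √(150² + 4×150×16)]/2 = 14.6 m/s
Subgeostrophic (V < V_g = 16 m/s), as expected around a low.

14.6 m s⁻¹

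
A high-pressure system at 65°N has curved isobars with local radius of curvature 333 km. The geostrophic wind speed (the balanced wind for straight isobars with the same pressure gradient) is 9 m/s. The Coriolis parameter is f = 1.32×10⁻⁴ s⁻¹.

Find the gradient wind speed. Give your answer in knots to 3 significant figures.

24.5 knots

Around a high, pressure-gradient force acts outward with centrifugal, so Coriolis balances both:
fV = (1/ρ)|∂P/∂n| + V²/R  →  V² − fR·V + fR·V_g = 0
With fR = 1.32×10⁻⁴ × 333×10³ m = 44.0 m/s:
V = [fR − √((fR)² − 4 fR V_g)]/2 = [44.0 − √(44.0² − 4×44.0×9)]/2 = 12.6 m/s
Supergeostrophic (V > V_g = 9 m/s), as expected around a high.
Converting: 12.6 m/s × 1.944 = 24.5 knots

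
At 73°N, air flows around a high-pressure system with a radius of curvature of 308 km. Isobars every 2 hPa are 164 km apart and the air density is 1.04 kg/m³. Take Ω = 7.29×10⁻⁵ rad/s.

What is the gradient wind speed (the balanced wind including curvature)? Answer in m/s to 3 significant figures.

11.5 m/s

Coriolis parameter at 73°N:
f = 2Ω sin φ = 2 × 7.29×10⁻⁵ × sin 73° = 1.39×10⁻⁴ s⁻¹
Pressure gradient: |∂P/∂n| = 200 Pa / 164000 m = 1.22×10⁻³ Pa/m
Geostrophic speed: V_g = |∂P/∂n|/(fρ) = 1.22×10⁻³/(1.39×10⁻⁴ × 1.04) = 8.41 m/s
Around a high, pressure-gradient force acts outward with centrifugal, so Coriolis balances both:
fV = (1/ρ)|∂P/∂n| + V²/R  →  V² − fR·V + fR·V_g = 0
With fR = 1.39×10⁻⁴ × 308×10³ m = 42.9 m/s:
V = [fR − √((fR)² − 4 fR V_g)]/2 = [42.9 − √(42.9² − 4×42.9×8.41)]/2 = 11.5 m/s
Supergeostrophic (V > V_g = 8.41 m/s), as expected around a high.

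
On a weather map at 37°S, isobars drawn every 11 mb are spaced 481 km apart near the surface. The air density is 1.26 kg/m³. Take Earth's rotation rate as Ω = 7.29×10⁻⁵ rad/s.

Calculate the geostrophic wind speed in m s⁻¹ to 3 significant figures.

Coriolis parameter at 37°S:
f = 2Ω sin φ = 2 × 7.29×10⁻⁵ × sin 37° = 8.77×10⁻⁵ s⁻¹
Pressure gradient: |∂P/∂n| = 1100 Pa / 481000 m = 2.29×10⁻³ Pa/m
Geostrophic balance (pressure-gradient force = Coriolis force):
V_g = (1/(fρ)) |∂P/∂n| = 2.29×10⁻³ / (8.77×10⁻⁵ × 1.26) = 20.7 m/s

20.7 m s⁻¹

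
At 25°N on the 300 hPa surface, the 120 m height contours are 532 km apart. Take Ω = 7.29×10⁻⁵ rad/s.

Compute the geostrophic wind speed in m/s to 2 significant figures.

36 m/s

Coriolis parameter at 25°N:
f = 2Ω sin φ = 2 × 7.29×10⁻⁵ × sin 25° = 6.16×10⁻⁵ s⁻¹
Height gradient: |∂Z/∂n| = 120 m / 532000 m = 2.26×10⁻⁴
On a pressure surface, geostrophic balance gives V_g = (g/f)|∂Z/∂n|:
V_g = 9.81 × 2.26×10⁻⁴ / 6.16×10⁻⁵ = 35.9 m/s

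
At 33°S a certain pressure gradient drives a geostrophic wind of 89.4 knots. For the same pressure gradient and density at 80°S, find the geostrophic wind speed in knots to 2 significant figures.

49 knots

With the same pressure gradient and density, V_g ∝ 1/f ∝ 1/sin φ.
V₂ = V₁ · sin φ₁ / sin φ₂ = 89.4 × sin 33° / sin 80°
V₂ = 89.4 × 0.5446/0.9848 = 49 knots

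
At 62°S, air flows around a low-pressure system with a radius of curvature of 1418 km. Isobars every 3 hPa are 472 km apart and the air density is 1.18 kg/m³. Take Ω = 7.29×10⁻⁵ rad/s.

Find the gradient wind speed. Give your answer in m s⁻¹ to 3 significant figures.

Coriolis parameter at 62°S:
f = 2Ω sin φ = 2 × 7.29×10⁻⁵ × sin 62° = 1.29×10⁻⁴ s⁻¹
Pressure gradient: |∂P/∂n| = 300 Pa / 472000 m = 6.36×10⁻⁴ Pa/m
Geostrophic speed: V_g = |∂P/∂n|/(fρ) = 6.36×10⁻⁴/(1.29×10⁻⁴ × 1.18) = 4.18 m/s
Around a low, centrifugal force acts outward with Coriolis, so pressure-gradient force balances both:
(1/ρ)|∂P/∂n| = fV + V²/R  →  V² + fR·V − fR·V_g = 0
With fR = 1.29×10⁻⁴ × 1418×10³ m = 183 m/s:
V = [−fR + √((fR)² + 4 fR V_g)]/2 = [−183 + √(183² + 4×183×4.18)]/2 = 4.09 m/s
Subgeostrophic (V < V_g = 4.18 m/s), as expected around a low.

4.09 m s⁻¹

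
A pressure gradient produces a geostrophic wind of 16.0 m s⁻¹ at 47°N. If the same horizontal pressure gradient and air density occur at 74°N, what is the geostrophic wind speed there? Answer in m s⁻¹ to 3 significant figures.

12.2 m s⁻¹

With the same pressure gradient and density, V_g ∝ 1/f ∝ 1/sin φ.
V₂ = V₁ · sin φ₁ / sin φ₂ = 16.0 × sin 47° / sin 74°
V₂ = 16.0 × 0.7314/0.9613 = 12.2 m s⁻¹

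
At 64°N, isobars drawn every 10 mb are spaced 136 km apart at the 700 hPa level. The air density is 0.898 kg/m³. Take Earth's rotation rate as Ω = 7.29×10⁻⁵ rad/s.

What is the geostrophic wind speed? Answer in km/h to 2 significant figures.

220 km/h

Coriolis parameter at 64°N:
f = 2Ω sin φ = 2 × 7.29×10⁻⁵ × sin 64° = 1.31×10⁻⁴ s⁻¹
Pressure gradient: |∂P/∂n| = 1000 Pa / 136000 m = 7.35×10⁻³ Pa/m
Geostrophic balance (pressure-gradient force = Coriolis force):
V_g = (1/(fρ)) |∂P/∂n| = 7.35×10⁻³ / (1.31×10⁻⁴ × 0.898) = 62.5 m/s
Converting: 62.5 m/s × 3.6 = 220 km/h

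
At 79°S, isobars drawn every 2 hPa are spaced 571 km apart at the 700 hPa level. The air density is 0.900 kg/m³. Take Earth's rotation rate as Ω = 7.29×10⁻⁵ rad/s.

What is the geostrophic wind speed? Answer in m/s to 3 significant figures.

2.72 m/s

Coriolis parameter at 79°S:
f = 2Ω sin φ = 2 × 7.29×10⁻⁵ × sin 79° = 1.43×10⁻⁴ s⁻¹
Pressure gradient: |∂P/∂n| = 200 Pa / 571000 m = 3.50×10⁻⁴ Pa/m
Geostrophic balance (pressure-gradient force = Coriolis force):
V_g = (1/(fρ)) |∂P/∂n| = 3.50×10⁻⁴ / (1.43×10⁻⁴ × 0.900) = 2.72 m/s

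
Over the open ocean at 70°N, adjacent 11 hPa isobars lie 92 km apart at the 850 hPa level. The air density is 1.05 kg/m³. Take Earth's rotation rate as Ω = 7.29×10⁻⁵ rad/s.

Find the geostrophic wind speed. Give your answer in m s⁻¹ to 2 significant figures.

83 m s⁻¹

Coriolis parameter at 70°N:
f = 2Ω sin φ = 2 × 7.29×10⁻⁵ × sin 70° = 1.37×10⁻⁴ s⁻¹
Pressure gradient: |∂P/∂n| = 1100 Pa / 92000 m = 1.20×10⁻² Pa/m
Geostrophic balance (pressure-gradient force = Coriolis force):
V_g = (1/(fρ)) |∂P/∂n| = 1.20×10⁻² / (1.37×10⁻⁴ × 1.05) = 83.1 m/s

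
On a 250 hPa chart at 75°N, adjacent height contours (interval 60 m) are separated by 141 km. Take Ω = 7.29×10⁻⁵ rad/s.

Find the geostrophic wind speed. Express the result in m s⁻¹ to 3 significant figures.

Coriolis parameter at 75°N:
f = 2Ω sin φ = 2 × 7.29×10⁻⁵ × sin 75° = 1.41×10⁻⁴ s⁻¹
Height gradient: |∂Z/∂n| = 60 m / 141000 m = 4.26×10⁻⁴
On a pressure surface, geostrophic balance gives V_g = (g/f)|∂Z/∂n|:
V_g = 9.81 × 4.26×10⁻⁴ / 1.41×10⁻⁴ = 29.6 m/s

29.6 m s⁻¹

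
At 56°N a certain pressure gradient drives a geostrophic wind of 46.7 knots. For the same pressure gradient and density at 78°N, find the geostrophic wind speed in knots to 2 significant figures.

40 knots

With the same pressure gradient and density, V_g ∝ 1/f ∝ 1/sin φ.
V₂ = V₁ · sin φ₁ / sin φ₂ = 46.7 × sin 56° / sin 78°
V₂ = 46.7 × 0.8290/0.9781 = 40 knots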